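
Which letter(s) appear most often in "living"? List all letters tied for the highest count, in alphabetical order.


Word: "living"
Letter counts:
  'g': 1
  'i': 2
  'l': 1
  'n': 1
  'v': 1
Maximum count = 2
Most frequent = 'i' (2 times each)


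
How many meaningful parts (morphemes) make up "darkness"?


Word: "darkness"
Morphemes: dark + -ness
Each morpheme carries meaning
= 2 morphemes


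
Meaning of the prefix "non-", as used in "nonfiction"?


Prefix: non-
Example: nonfiction = non- + fiction
Meaning = not


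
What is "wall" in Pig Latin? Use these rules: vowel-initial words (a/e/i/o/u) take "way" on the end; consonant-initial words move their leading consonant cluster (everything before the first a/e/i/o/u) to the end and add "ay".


Word: "wall"
Starts with consonant(s) → move to end, add 'ay'
Consonant cluster: "w"
Pig Latin = "allway"


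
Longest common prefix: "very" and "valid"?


Word 1: "very"
Word 2: "valid"
Comparing from start:
  Pos 0: 'v' == 'v'
  Pos 1: 'e' != 'a' (stop)
LCP = "v" (length 1)


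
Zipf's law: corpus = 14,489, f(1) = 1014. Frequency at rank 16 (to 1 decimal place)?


Zipf's law: f(r) = f(1) / r
f(1) = 1014
f(16) = 1014 / 16
= 63.4 occurrences


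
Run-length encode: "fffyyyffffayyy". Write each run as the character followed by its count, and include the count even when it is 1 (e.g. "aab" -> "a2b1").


String: "fffyyyffffayyy"
Scanning for consecutive runs:
  'f' x 3
  'y' x 3
  'f' x 4
  'a' x 1
  'y' x 3
RLE = "f3y3f4a1y3"


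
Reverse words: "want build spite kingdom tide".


Original: "want build spite kingdom tide"
Words (1..n): want | build | spite | kingdom | tide
Reversed (n..1): tide | kingdom | spite | build | want
Result = "tide kingdom spite build want"


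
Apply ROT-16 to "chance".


Word: "chance"
Shift: 16
Each letter → (letter + shift) mod 26:
  'c' (2) + 16 = 18 → 's'
  'h' (7) + 16 = 23 → 'x'
  'a' (0) + 16 = 16 → 'q'
  'n' (13) + 16 = 3 → 'd'
  'c' (2) + 16 = 18 → 's'
  'e' (4) + 16 = 20 → 'u'
Result = "sxqdsu"


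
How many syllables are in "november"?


Word: "november"
Syllable breakdown: no | vem | ber
Counting: 3 parts
= 3 syllables


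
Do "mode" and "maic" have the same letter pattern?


Pattern of "mode": [0, 1, 2, 3]
Pattern of "maic": [0, 1, 2, 3]
Patterns match
Same pattern = Yes


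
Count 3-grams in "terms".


Word: "terms" (length 5)
Number of 3-grams = length - 3 + 1 = 5 - 3 + 1
= 3


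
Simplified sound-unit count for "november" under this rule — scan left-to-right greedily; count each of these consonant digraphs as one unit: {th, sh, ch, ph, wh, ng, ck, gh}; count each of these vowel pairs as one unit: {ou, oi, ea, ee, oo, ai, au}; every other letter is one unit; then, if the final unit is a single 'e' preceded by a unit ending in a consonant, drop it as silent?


Word: "november" (8 letters)
Left-to-right scan:
  1. 'n' (letter)
  2. 'o' (letter)
  3. 'v' (letter)
  4. 'e' (letter)
  5. 'm' (letter)
  6. 'b' (letter)
  7. 'e' (letter)
  8. 'r' (letter)
Units from scan: 8
Sound units = 8 units


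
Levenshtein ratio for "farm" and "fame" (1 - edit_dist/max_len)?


Word 1: "farm" (length 4)
Word 2: "fame" (length 4)
One optimal edit sequence:
  1. keep 'f'
  2. keep 'a'
  3. substitute 'r' -> 'm'  (+1)
  4. substitute 'm' -> 'e'  (+1)
Edit distance = 2
Max length = max(4, 4) = 4
Similarity = 1 - 2/4
= 0.5000


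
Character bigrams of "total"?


Word: "total" (length 5)
Number of bigrams = 5 - 2 + 1 = 4
  Position 0: "to"
  Position 1: "ot"
  Position 2: "ta"
  Position 3: "al"
Bigrams = "to", "ot", "ta", "al"


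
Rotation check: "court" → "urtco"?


Word: "court", Candidate: "urtco"
Method: check if candidate is substring of word+word
"courtcourt" contains "urtco"? Yes
Is rotation = Yes


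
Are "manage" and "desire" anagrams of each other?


Word 1: "manage" → sorted: aaegmn
Word 2: "desire" → sorted: deeirs
Same letters? aaegmn != deeirs
Anagram = No


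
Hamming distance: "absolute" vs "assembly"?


Comparing character by character (same length = 8):
  Pos 0: 'a' vs 'a' =
  Pos 1: 'b' vs 's' !=
  Pos 2: 's' vs 's' =
  Pos 3: 'o' vs 'e' !=
  Pos 4: 'l' vs 'm' !=
  Pos 5: 'u' vs 'b' !=
  Pos 6: 't' vs 'l' !=
  Pos 7: 'e' vs 'y' !=
Hamming distance = 6


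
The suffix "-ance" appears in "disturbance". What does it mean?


Suffix: -ance
Example: disturbance (disturb + -ance)
Meaning = state of


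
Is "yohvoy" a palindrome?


Word: "yohvoy"
Reversed: "yovhoy"
Forward == Backward? yohvoy != yovhoy
Palindrome = No


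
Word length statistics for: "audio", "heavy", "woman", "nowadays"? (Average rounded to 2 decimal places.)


Lengths: "audio"=5, "heavy"=5, "woman"=5, "nowadays"=8
Sum = 23, Count = 4
Average = 23/4 = 5.75
= avg=5.75, min=5, max=8


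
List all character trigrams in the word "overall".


Word: "overall" (length 7)
Number of trigrams = 7 - 3 + 1 = 5
  Position 0: "ove"
  Position 1: "ver"
  Position 2: "era"
  Position 3: "ral"
  Position 4: "all"
Trigrams = "ove", "ver", "era", "ral", "all"


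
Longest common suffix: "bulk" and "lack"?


Word 1: "bulk"
Word 2: "lack"
Comparing from end:
  Pos -1: 'k' == 'k'
  Pos -2: 'l' != 'c' (stop)
LCS = "k" (length 1)


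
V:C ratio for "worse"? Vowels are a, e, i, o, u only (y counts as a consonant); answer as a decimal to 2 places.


Word: "worse"
Vowels (a,e,i,o,u): 2
Consonants: 3
Ratio = 2/3
= 0.67


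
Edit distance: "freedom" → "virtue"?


Word 1: "freedom" (length 7)
Word 2: "virtue" (length 6)
One optimal edit sequence (insert/delete/substitute each cost 1):
  1. delete 'f'  (+1)
  2. substitute 'r' -> 'v'  (+1)
  3. substitute 'e' -> 'i'  (+1)
  4. substitute 'e' -> 'r'  (+1)
  5. substitute 'd' -> 't'  (+1)
  6. substitute 'o' -> 'u'  (+1)
  7. substitute 'm' -> 'e'  (+1)
Total edit operations: 7
Edit distance = 7


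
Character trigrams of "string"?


Word: "string" (length 6)
Number of trigrams = 6 - 3 + 1 = 4
  Position 0: "str"
  Position 1: "tri"
  Position 2: "rin"
  Position 3: "ing"
Trigrams = "str", "tri", "rin", "ing"


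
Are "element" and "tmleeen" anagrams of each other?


Word 1: "element" → sorted: eeelmnt
Word 2: "tmleeen" → sorted: eeelmnt
Same letters? eeelmnt == eeelmnt
Anagram = Yes


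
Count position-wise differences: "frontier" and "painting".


Comparing character by character (same length = 8):
  Pos 0: 'f' vs 'p' !=
  Pos 1: 'r' vs 'a' !=
  Pos 2: 'o' vs 'i' !=
  Pos 3: 'n' vs 'n' =
  Pos 4: 't' vs 't' =
  Pos 5: 'i' vs 'i' =
  Pos 6: 'e' vs 'n' !=
  Pos 7: 'r' vs 'g' !=
Hamming distance = 5


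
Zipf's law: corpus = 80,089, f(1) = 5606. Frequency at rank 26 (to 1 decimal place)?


Zipf's law: f(r) = f(1) / r
f(1) = 5606
f(26) = 5606 / 26
= 215.6 occurrences


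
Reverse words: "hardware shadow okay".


Original: "hardware shadow okay"
Words (1..n): hardware | shadow | okay
Reversed (n..1): okay | shadow | hardware
Result = "okay shadow hardware"


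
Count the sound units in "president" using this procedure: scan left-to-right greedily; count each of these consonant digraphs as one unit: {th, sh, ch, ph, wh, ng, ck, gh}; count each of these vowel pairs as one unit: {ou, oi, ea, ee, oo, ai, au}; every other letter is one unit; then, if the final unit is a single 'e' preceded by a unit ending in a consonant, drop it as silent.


Word: "president" (9 letters)
Left-to-right scan:
  [1] 'p' (letter)
  [2] 'r' (letter)
  [3] 'e' (letter)
  [4] 's' (letter)
  [5] 'i' (letter)
  [6] 'd' (letter)
  [7] 'e' (letter)
  [8] 'n' (letter)
  [9] 't' (letter)
Units from scan: 9
Sound units = 9 units


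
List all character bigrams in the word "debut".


Word: "debut" (length 5)
Number of bigrams = 5 - 2 + 1 = 4
  Position 0: "de"
  Position 1: "eb"
  Position 2: "bu"
  Position 3: "ut"
Bigrams = "de", "eb", "bu", "ut"


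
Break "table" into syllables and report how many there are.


Word: "table"
Syllable breakdown: ta / ble
Counting: 2 parts
= 2 syllables


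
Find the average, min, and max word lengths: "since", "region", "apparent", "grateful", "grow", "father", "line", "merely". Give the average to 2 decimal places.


Lengths: "since"=5, "region"=6, "apparent"=8, "grateful"=8, "grow"=4, "father"=6, "line"=4, "merely"=6
Sum = 47, Count = 8
Average = 47/8 = 5.88
= avg=5.88, min=4, max=8


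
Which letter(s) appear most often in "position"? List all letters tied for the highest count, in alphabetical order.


Word: "position"
Letter counts:
  'i': 2
  'n': 1
  'o': 2
  'p': 1
  's': 1
  't': 1
Maximum count = 2
Most frequent = 'i', 'o' (2 times each)


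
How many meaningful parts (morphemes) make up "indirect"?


Word: "indirect"
Morphemes: in- / direct
Each morpheme carries meaning
= 2 morphemes


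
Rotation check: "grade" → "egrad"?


Word: "grade", Candidate: "egrad"
Method: check if candidate is substring of word+word
"gradegrade" contains "egrad"? Yes
Is rotation = Yes


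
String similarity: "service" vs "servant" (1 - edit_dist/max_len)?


Word 1: "service" (length 7)
Word 2: "servant" (length 7)
One optimal edit sequence:
  1. keep 's'
  2. keep 'e'
  3. keep 'r'
  4. keep 'v'
  5. substitute 'i' -> 'a'  (+1)
  6. substitute 'c' -> 'n'  (+1)
  7. substitute 'e' -> 't'  (+1)
Edit distance = 3
Max length = max(7, 7) = 7
Similarity = 1 - 3/7
= 0.5714


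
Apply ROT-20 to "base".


Word: "base"
Shift: 20
Each letter → (letter + shift) mod 26:
  'b' (1) + 20 = 21 → 'v'
  'a' (0) + 20 = 20 → 'u'
  's' (18) + 20 = 12 → 'm'
  'e' (4) + 20 = 24 → 'y'
Result = "vumy"


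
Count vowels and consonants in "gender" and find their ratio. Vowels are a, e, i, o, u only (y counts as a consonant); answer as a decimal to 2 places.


Word: "gender"
Vowels (a,e,i,o,u): 2
Consonants: 4
Ratio = 2/4
= 0.50


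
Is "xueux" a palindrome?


Word: "xueux"
Reversed: "xueux"
Forward == Backward? xueux == xueux
Palindrome = Yes


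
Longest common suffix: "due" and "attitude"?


Word 1: "due"
Word 2: "attitude"
Comparing from end:
  Pos -1: 'e' == 'e'
  Pos -2: 'u' != 'd' (stop)
LCS = "e" (length 1)


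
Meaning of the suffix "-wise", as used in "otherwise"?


Suffix: -wise
Example: otherwise (other + -wise)
Meaning = in the manner of


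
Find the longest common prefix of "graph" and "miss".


Word 1: "graph"
Word 2: "miss"
Comparing from start:
  Pos 0: 'g' != 'm' (stop)
LCP = "" (length 0)


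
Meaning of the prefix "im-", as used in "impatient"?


Prefix: im-
Example: impatient = im- + patient
Meaning = not / into


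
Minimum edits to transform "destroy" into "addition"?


Word 1: "destroy" (length 7)
Word 2: "addition" (length 8)
One optimal edit sequence (insert/delete/substitute each cost 1):
  1. insert 'a'  (+1)
  2. keep 'd'
  3. substitute 'e' -> 'd'  (+1)
  4. substitute 's' -> 'i'  (+1)
  5. keep 't'
  6. substitute 'r' -> 'i'  (+1)
  7. keep 'o'
  8. substitute 'y' -> 'n'  (+1)
Total edit operations: 5
Edit distance = 5


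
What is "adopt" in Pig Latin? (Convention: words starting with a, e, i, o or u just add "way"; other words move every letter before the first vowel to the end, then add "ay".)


Word: "adopt"
Starts with vowel → add 'way'
Pig Latin = "adoptway"


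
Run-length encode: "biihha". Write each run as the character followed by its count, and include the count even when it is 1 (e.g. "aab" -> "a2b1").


String: "biihha"
Scanning for consecutive runs:
  'b' x 1
  'i' x 2
  'h' x 2
  'a' x 1
RLE = "b1i2h2a1"


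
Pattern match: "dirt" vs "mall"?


Pattern of "dirt": [0, 1, 2, 3]
Pattern of "mall": [0, 1, 2, 2]
Patterns do not match
Same pattern = No


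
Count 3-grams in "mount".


Word: "mount" (length 5)
Number of 3-grams = length - 3 + 1 = 5 - 3 + 1
= 3


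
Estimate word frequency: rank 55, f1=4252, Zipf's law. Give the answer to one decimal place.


Zipf's law: f(r) = f(1) / r
f(1) = 4252
f(55) = 4252 / 55
= 77.3 occurrences


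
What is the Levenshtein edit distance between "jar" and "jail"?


Word 1: "jar" (length 3)
Word 2: "jail" (length 4)
One optimal edit sequence (insert/delete/substitute each cost 1):
  1. keep 'j'
  2. keep 'a'
  3. insert 'i'  (+1)
  4. substitute 'r' -> 'l'  (+1)
Total edit operations: 2
Edit distance = 2


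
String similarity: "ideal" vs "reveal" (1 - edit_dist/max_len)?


Word 1: "ideal" (length 5)
Word 2: "reveal" (length 6)
One optimal edit sequence:
  1. insert 'r'  (+1)
  2. substitute 'i' -> 'e'  (+1)
  3. substitute 'd' -> 'v'  (+1)
  4. keep 'e'
  5. keep 'a'
  6. keep 'l'
Edit distance = 3
Max length = max(5, 6) = 6
Similarity = 1 - 3/6
= 0.5000


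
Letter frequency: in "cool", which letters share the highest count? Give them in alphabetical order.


Word: "cool"
Letter counts:
  'c': 1
  'l': 1
  'o': 2
Maximum count = 2
Most frequent = 'o' (2 times each)


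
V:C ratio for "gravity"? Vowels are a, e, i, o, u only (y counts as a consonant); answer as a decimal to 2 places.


Word: "gravity"
Vowels (a,e,i,o,u): 2
Consonants: 5
Ratio = 2/5
= 0.40


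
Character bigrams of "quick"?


Word: "quick" (length 5)
Number of bigrams = 5 - 2 + 1 = 4
  Position 0: "qu"
  Position 1: "ui"
  Position 2: "ic"
  Position 3: "ck"
Bigrams = "qu", "ui", "ic", "ck"


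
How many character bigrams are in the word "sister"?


Word: "sister" (length 6)
Number of 2-grams = length - 2 + 1 = 6 - 2 + 1
= 5


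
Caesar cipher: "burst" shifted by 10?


Word: "burst"
Shift: 10
Each letter → (letter + shift) mod 26:
  'b' (1) + 10 = 11 → 'l'
  'u' (20) + 10 = 4 → 'e'
  'r' (17) + 10 = 1 → 'b'
  's' (18) + 10 = 2 → 'c'
  't' (19) + 10 = 3 → 'd'
Result = "lebcd"


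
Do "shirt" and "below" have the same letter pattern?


Pattern of "shirt": [0, 1, 2, 3, 4]
Pattern of "below": [0, 1, 2, 3, 4]
Patterns match
Same pattern = Yes


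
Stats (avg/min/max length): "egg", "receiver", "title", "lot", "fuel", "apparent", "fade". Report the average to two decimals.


Lengths: "egg"=3, "receiver"=8, "title"=5, "lot"=3, "fuel"=4, "apparent"=8, "fade"=4
Sum = 35, Count = 7
Average = 35/7 = 5.00
= avg=5.00, min=3, max=8


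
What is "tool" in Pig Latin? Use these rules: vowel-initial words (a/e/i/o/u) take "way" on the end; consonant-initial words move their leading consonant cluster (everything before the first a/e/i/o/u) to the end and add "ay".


Word: "tool"
Starts with consonant(s) → move to end, add 'ay'
Consonant cluster: "t"
Pig Latin = "ooltay"


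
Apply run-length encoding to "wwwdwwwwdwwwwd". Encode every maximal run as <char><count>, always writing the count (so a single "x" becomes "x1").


String: "wwwdwwwwdwwwwd"
Scanning for consecutive runs:
  'w' x 3
  'd' x 1
  'w' x 4
  'd' x 1
  'w' x 4
  'd' x 1
RLE = "w3d1w4d1w4d1"


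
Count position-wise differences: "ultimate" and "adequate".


Comparing character by character (same length = 8):
  Pos 0: 'u' vs 'a' !=
  Pos 1: 'l' vs 'd' !=
  Pos 2: 't' vs 'e' !=
  Pos 3: 'i' vs 'q' !=
  Pos 4: 'm' vs 'u' !=
  Pos 5: 'a' vs 'a' =
  Pos 6: 't' vs 't' =
  Pos 7: 'e' vs 'e' =
Hamming distance = 5


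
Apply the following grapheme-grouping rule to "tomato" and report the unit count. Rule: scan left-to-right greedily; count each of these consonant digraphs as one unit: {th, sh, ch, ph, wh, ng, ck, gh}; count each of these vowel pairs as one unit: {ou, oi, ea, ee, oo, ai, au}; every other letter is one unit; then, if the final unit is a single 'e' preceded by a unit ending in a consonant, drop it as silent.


Word: "tomato" (6 letters)
Left-to-right scan:
  (1) 't' (letter)
  (2) 'o' (letter)
  (3) 'm' (letter)
  (4) 'a' (letter)
  (5) 't' (letter)
  (6) 'o' (letter)
Units from scan: 6
Sound units = 6 units


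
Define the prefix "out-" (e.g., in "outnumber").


Prefix: out-
Example: outnumber (out- + number)
Meaning = surpass


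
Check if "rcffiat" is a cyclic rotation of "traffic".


Word: "traffic", Candidate: "rcffiat"
Method: check if candidate is substring of word+word
"traffictraffic" contains "rcffiat"? No
Is rotation = No


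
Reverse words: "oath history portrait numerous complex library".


Original: "oath history portrait numerous complex library"
Words (1..n): oath | history | portrait | numerous | complex | library
Reversed (n..1): library | complex | numerous | portrait | history | oath
Result = "library complex numerous portrait history oath"


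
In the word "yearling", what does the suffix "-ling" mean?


Suffix: -ling
Example: yearling = year + -ling
Meaning = small / young


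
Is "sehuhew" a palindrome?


Word: "sehuhew"
Reversed: "wehuhes"
Forward == Backward? sehuhew != wehuhes
Palindrome = No


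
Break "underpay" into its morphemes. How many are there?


Word: "underpay"
Morphemes: under- | pay
Each morpheme carries meaning
= 2 morphemes


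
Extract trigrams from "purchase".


Word: "purchase" (length 8)
Number of trigrams = 8 - 3 + 1 = 6
  Position 0: "pur"
  Position 1: "urc"
  Position 2: "rch"
  Position 3: "cha"
  Position 4: "has"
  Position 5: "ase"
Trigrams = "pur", "urc", "rch", "cha", "has", "ase"


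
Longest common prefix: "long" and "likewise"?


Word 1: "long"
Word 2: "likewise"
Comparing from start:
  Pos 0: 'l' == 'l'
  Pos 1: 'o' != 'i' (stop)
LCP = "l" (length 1)


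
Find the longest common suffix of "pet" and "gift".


Word 1: "pet"
Word 2: "gift"
Comparing from end:
  Pos -1: 't' == 't'
  Pos -2: 'e' != 'f' (stop)
LCS = "t" (length 1)


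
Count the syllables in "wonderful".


Word: "wonderful"
Syllable breakdown: won · der · ful
Counting: 3 parts
= 3 syllables


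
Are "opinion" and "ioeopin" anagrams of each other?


Word 1: "opinion" → sorted: iinnoop
Word 2: "ioeopin" → sorted: eiinoop
Same letters? iinnoop != eiinoop
Anagram = No


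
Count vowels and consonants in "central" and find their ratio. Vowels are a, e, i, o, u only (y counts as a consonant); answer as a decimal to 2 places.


Word: "central"
Vowels (a,e,i,o,u): 2
Consonants: 5
Ratio = 2/5
= 0.40


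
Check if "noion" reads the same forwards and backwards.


Word: "noion"
Reversed: "noion"
Forward == Backward? noion == noion
Palindrome = Yes


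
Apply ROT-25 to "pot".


Word: "pot"
Shift: 25
Each letter → (letter + shift) mod 26:
  'p' (15) + 25 = 14 → 'o'
  'o' (14) + 25 = 13 → 'n'
  't' (19) + 25 = 18 → 's'
Result = "ons"


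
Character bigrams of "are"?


Word: "are" (length 3)
Number of bigrams = 3 - 2 + 1 = 2
  Position 0: "ar"
  Position 1: "re"
Bigrams = "ar", "re"


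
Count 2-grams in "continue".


Word: "continue" (length 8)
Number of 2-grams = length - 2 + 1 = 8 - 2 + 1
= 7


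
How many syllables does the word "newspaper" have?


Word: "newspaper"
Syllable breakdown: news | pa | per
Counting: 3 parts
= 3 syllables


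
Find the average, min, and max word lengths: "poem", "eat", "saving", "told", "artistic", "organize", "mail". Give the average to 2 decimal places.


Lengths: "poem"=4, "eat"=3, "saving"=6, "told"=4, "artistic"=8, "organize"=8, "mail"=4
Sum = 37, Count = 7
Average = 37/7 = 5.29
= avg=5.29, min=3, max=8


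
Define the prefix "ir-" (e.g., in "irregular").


Prefix: ir-
As in: irregular -> ir- + regular
Meaning = not


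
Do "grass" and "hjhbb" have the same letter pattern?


Pattern of "grass": [0, 1, 2, 3, 3]
Pattern of "hjhbb": [0, 1, 0, 2, 2]
Patterns do not match
Same pattern = No


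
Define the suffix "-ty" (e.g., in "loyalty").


Suffix: -ty
As in: loyalty -> loyal + -ty
Meaning = quality of


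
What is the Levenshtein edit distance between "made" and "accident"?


Word 1: "made" (length 4)
Word 2: "accident" (length 8)
One optimal edit sequence (insert/delete/substitute each cost 1):
  1. insert 'a'  (+1)
  2. insert 'c'  (+1)
  3. substitute 'm' -> 'c'  (+1)
  4. substitute 'a' -> 'i'  (+1)
  5. keep 'd'
  6. keep 'e'
  7. insert 'n'  (+1)
  8. insert 't'  (+1)
Total edit operations: 6
Edit distance = 6


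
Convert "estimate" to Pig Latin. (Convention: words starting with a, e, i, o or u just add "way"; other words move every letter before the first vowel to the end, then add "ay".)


Word: "estimate"
Starts with vowel → add 'way'
Pig Latin = "estimateway"


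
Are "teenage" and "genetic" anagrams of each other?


Word 1: "teenage" → sorted: aeeegnt
Word 2: "genetic" → sorted: ceegint
Same letters? aeeegnt != ceegint
Anagram = No


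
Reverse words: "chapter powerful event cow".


Original: "chapter powerful event cow"
Words (1..n): chapter | powerful | event | cow
Reversed (n..1): cow | event | powerful | chapter
Result = "cow event powerful chapter"


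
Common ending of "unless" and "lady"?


Word 1: "unless"
Word 2: "lady"
Comparing from end:
  Pos -1: 's' != 'y' (stop)
LCS = "" (length 0)


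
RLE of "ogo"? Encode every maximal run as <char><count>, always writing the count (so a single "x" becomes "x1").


String: "ogo"
Scanning for consecutive runs:
  'o' x 1
  'g' x 1
  'o' x 1
RLE = "o1g1o1"


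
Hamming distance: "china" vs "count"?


Comparing character by character (same length = 5):
  Pos 0: 'c' vs 'c' =
  Pos 1: 'h' vs 'o' !=
  Pos 2: 'i' vs 'u' !=
  Pos 3: 'n' vs 'n' =
  Pos 4: 'a' vs 't' !=
Hamming distance = 3


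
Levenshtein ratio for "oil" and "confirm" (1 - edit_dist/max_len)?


Word 1: "oil" (length 3)
Word 2: "confirm" (length 7)
One optimal edit sequence:
  1. insert 'c'  (+1)
  2. keep 'o'
  3. insert 'n'  (+1)
  4. insert 'f'  (+1)
  5. keep 'i'
  6. insert 'r'  (+1)
  7. substitute 'l' -> 'm'  (+1)
Edit distance = 5
Max length = max(3, 7) = 7
Similarity = 1 - 5/7
= 0.2857


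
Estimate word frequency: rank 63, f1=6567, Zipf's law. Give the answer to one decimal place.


Zipf's law: f(r) = f(1) / r
f(1) = 6567
f(63) = 6567 / 63
= 104.2 occurrences


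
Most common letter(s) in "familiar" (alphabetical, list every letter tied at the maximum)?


Word: "familiar"
Letter counts:
  'a': 2
  'f': 1
  'i': 2
  'l': 1
  'm': 1
  'r': 1
Maximum count = 2
Most frequent = 'a', 'i' (2 times each)


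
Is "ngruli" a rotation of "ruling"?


Word: "ruling", Candidate: "ngruli"
Method: check if candidate is substring of word+word
"rulingruling" contains "ngruli"? Yes
Is rotation = Yes


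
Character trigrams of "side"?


Word: "side" (length 4)
Number of trigrams = 4 - 3 + 1 = 2
  Position 0: "sid"
  Position 1: "ide"
Trigrams = "sid", "ide"


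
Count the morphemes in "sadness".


Word: "sadness"
Morphemes: sad | -ness
Each morpheme carries meaning
= 2 morphemes


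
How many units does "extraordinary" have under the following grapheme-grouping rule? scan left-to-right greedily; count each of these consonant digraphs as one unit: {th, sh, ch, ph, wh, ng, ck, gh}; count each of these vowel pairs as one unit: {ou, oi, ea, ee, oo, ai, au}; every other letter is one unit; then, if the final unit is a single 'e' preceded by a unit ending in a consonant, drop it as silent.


Word: "extraordinary" (13 letters)
Left-to-right scan:
  (1) 'e' (letter)
  (2) 'x' (letter)
  (3) 't' (letter)
  (4) 'r' (letter)
  (5) 'a' (letter)
  (6) 'o' (letter)
  (7) 'r' (letter)
  (8) 'd' (letter)
  (9) 'i' (letter)
  (10) 'n' (letter)
  (11) 'a' (letter)
  (12) 'r' (letter)
  (13) 'y' (letter)
Units from scan: 13
Sound units = 13 units


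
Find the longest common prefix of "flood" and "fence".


Word 1: "flood"
Word 2: "fence"
Comparing from start:
  Pos 0: 'f' == 'f'
  Pos 1: 'l' != 'e' (stop)
LCP = "f" (length 1)


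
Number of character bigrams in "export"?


Word: "export" (length 6)
Number of 2-grams = length - 2 + 1 = 6 - 2 + 1
= 5


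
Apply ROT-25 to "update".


Word: "update"
Shift: 25
Each letter → (letter + shift) mod 26:
  'u' (20) + 25 = 19 → 't'
  'p' (15) + 25 = 14 → 'o'
  'd' (3) + 25 = 2 → 'c'
  'a' (0) + 25 = 25 → 'z'
  't' (19) + 25 = 18 → 's'
  'e' (4) + 25 = 3 → 'd'
Result = "toczsd"


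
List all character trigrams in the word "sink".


Word: "sink" (length 4)
Number of trigrams = 4 - 3 + 1 = 2
  Position 0: "sin"
  Position 1: "ink"
Trigrams = "sin", "ink"


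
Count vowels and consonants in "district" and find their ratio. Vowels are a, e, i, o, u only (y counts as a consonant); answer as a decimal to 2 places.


Word: "district"
Vowels (a,e,i,o,u): 2
Consonants: 6
Ratio = 2/6
= 0.33


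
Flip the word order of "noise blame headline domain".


Original: "noise blame headline domain"
Words (1..n): noise | blame | headline | domain
Reversed (n..1): domain | headline | blame | noise
Result = "domain headline blame noise"


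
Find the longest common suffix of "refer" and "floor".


Word 1: "refer"
Word 2: "floor"
Comparing from end:
  Pos -1: 'r' == 'r'
  Pos -2: 'e' != 'o' (stop)
LCS = "r" (length 1)


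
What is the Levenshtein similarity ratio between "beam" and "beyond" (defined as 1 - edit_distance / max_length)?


Word 1: "beam" (length 4)
Word 2: "beyond" (length 6)
One optimal edit sequence:
  1. keep 'b'
  2. keep 'e'
  3. insert 'y'  (+1)
  4. insert 'o'  (+1)
  5. substitute 'a' -> 'n'  (+1)
  6. substitute 'm' -> 'd'  (+1)
Edit distance = 4
Max length = max(4, 6) = 6
Similarity = 1 - 4/6
= 0.3333


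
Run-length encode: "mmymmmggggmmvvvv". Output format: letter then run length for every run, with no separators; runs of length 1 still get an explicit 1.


String: "mmymmmggggmmvvvv"
Scanning for consecutive runs:
  'm' x 2
  'y' x 1
  'm' x 3
  'g' x 4
  'm' x 2
  'v' x 4
RLE = "m2y1m3g4m2v4"


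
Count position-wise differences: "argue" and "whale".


Comparing character by character (same length = 5):
  Pos 0: 'a' vs 'w' !=
  Pos 1: 'r' vs 'h' !=
  Pos 2: 'g' vs 'a' !=
  Pos 3: 'u' vs 'l' !=
  Pos 4: 'e' vs 'e' =
Hamming distance = 4


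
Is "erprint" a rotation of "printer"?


Word: "printer", Candidate: "erprint"
Method: check if candidate is substring of word+word
"printerprinter" contains "erprint"? Yes
Is rotation = Yes


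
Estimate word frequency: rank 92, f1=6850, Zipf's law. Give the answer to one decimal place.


Zipf's law: f(r) = f(1) / r
f(1) = 6850
f(92) = 6850 / 92
= 74.5 occurrences


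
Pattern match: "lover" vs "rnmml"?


Pattern of "lover": [0, 1, 2, 3, 4]
Pattern of "rnmml": [0, 1, 2, 2, 3]
Patterns do not match
Same pattern = No


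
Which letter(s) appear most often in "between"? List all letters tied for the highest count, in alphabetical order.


Word: "between"
Letter counts:
  'b': 1
  'e': 3
  'n': 1
  't': 1
  'w': 1
Maximum count = 3
Most frequent = 'e' (3 times each)


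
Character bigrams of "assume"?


Word: "assume" (length 6)
Number of bigrams = 6 - 2 + 1 = 5
  Position 0: "as"
  Position 1: "ss"
  Position 2: "su"
  Position 3: "um"
  Position 4: "me"
Bigrams = "as", "ss", "su", "um", "me"


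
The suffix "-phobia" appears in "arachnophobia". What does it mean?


Suffix: -phobia
Example: arachnophobia (arachno- + -phobia)
Meaning = fear of


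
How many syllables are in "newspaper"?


Word: "newspaper"
Syllable breakdown: news-pa-per
Counting: 3 parts
= 3 syllables


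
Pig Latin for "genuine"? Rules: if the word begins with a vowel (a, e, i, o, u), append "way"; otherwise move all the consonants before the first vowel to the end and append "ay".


Word: "genuine"
Starts with consonant(s) → move to end, add 'ay'
Consonant cluster: "g"
Pig Latin = "enuinegay"


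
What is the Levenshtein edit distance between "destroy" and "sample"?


Word 1: "destroy" (length 7)
Word 2: "sample" (length 6)
One optimal edit sequence (insert/delete/substitute each cost 1):
  1. delete 'd'  (+1)
  2. substitute 'e' -> 's'  (+1)
  3. substitute 's' -> 'a'  (+1)
  4. substitute 't' -> 'm'  (+1)
  5. substitute 'r' -> 'p'  (+1)
  6. substitute 'o' -> 'l'  (+1)
  7. substitute 'y' -> 'e'  (+1)
Total edit operations: 7
Edit distance = 7


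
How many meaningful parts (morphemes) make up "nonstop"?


Word: "nonstop"
Morphemes: non- / stop
Each morpheme carries meaning
= 2 morphemes


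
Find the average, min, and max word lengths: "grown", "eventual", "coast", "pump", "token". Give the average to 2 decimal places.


Lengths: "grown"=5, "eventual"=8, "coast"=5, "pump"=4, "token"=5
Sum = 27, Count = 5
Average = 27/5 = 5.40
= avg=5.40, min=4, max=8


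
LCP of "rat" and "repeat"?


Word 1: "rat"
Word 2: "repeat"
Comparing from start:
  Pos 0: 'r' == 'r'
  Pos 1: 'a' != 'e' (stop)
LCP = "r" (length 1)


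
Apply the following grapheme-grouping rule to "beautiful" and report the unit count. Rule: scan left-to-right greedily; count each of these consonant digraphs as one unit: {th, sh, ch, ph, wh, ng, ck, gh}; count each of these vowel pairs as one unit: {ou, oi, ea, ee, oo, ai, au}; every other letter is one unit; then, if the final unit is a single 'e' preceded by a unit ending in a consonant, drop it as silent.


Word: "beautiful" (9 letters)
Left-to-right scan:
  (1) 'b' (letter)
  (2) 'ea' (vowel-pair)
  (3) 'u' (letter)
  (4) 't' (letter)
  (5) 'i' (letter)
  (6) 'f' (letter)
  (7) 'u' (letter)
  (8) 'l' (letter)
Units from scan: 8
Sound units = 8 units


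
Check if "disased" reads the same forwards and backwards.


Word: "disased"
Reversed: "desasid"
Forward == Backward? disased != desasid
Palindrome = No


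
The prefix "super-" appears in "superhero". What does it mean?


Prefix: super-
Example: superhero = super- + hero
Meaning = above / beyond


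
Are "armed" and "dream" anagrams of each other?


Word 1: "armed" → sorted: ademr
Word 2: "dream" → sorted: ademr
Same letters? ademr == ademr
Anagram = Yes


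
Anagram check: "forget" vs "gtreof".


Word 1: "forget" → sorted: efgort
Word 2: "gtreof" → sorted: efgort
Same letters? efgort == efgort
Anagram = Yes


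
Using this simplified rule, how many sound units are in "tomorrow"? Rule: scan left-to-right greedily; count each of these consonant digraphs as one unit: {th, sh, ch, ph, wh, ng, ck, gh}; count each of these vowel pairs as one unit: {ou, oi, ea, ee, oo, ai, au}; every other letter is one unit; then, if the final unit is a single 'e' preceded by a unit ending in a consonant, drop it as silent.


Word: "tomorrow" (8 letters)
Left-to-right scan:
  [1] 't' (letter)
  [2] 'o' (letter)
  [3] 'm' (letter)
  [4] 'o' (letter)
  [5] 'r' (letter)
  [6] 'r' (letter)
  [7] 'o' (letter)
  [8] 'w' (letter)
Units from scan: 8
Sound units = 8 units


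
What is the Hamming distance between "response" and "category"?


Comparing character by character (same length = 8):
  Pos 0: 'r' vs 'c' !=
  Pos 1: 'e' vs 'a' !=
  Pos 2: 's' vs 't' !=
  Pos 3: 'p' vs 'e' !=
  Pos 4: 'o' vs 'g' !=
  Pos 5: 'n' vs 'o' !=
  Pos 6: 's' vs 'r' !=
  Pos 7: 'e' vs 'y' !=
Hamming distance = 8


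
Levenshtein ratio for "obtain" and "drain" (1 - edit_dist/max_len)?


Word 1: "obtain" (length 6)
Word 2: "drain" (length 5)
One optimal edit sequence:
  1. delete 'o'  (+1)
  2. substitute 'b' -> 'd'  (+1)
  3. substitute 't' -> 'r'  (+1)
  4. keep 'a'
  5. keep 'i'
  6. keep 'n'
Edit distance = 3
Max length = max(6, 5) = 6
Similarity = 1 - 3/6
= 0.5000


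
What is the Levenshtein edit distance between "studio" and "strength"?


Word 1: "studio" (length 6)
Word 2: "strength" (length 8)
One optimal edit sequence (insert/delete/substitute each cost 1):
  1. keep 's'
  2. keep 't'
  3. insert 'r'  (+1)
  4. insert 'e'  (+1)
  5. substitute 'u' -> 'n'  (+1)
  6. substitute 'd' -> 'g'  (+1)
  7. substitute 'i' -> 't'  (+1)
  8. substitute 'o' -> 'h'  (+1)
Total edit operations: 6
Edit distance = 6


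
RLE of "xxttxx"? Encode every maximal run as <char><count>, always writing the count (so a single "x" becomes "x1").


String: "xxttxx"
Scanning for consecutive runs:
  'x' x 2
  't' x 2
  'x' x 2
RLE = "x2t2x2"


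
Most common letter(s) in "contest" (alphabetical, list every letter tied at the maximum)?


Word: "contest"
Letter counts:
  'c': 1
  'e': 1
  'n': 1
  'o': 1
  's': 1
  't': 2
Maximum count = 2
Most frequent = 't' (2 times each)


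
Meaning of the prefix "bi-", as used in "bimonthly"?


Prefix: bi-
Example: bimonthly = bi- + monthly
Meaning = two


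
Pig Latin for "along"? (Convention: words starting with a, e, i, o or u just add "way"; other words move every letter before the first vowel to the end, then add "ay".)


Word: "along"
Starts with vowel → add 'way'
Pig Latin = "alongway"


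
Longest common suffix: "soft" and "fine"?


Word 1: "soft"
Word 2: "fine"
Comparing from end:
  Pos -1: 't' != 'e' (stop)
LCS = "" (length 0)


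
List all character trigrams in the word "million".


Word: "million" (length 7)
Number of trigrams = 7 - 3 + 1 = 5
  Position 0: "mil"
  Position 1: "ill"
  Position 2: "lli"
  Position 3: "lio"
  Position 4: "ion"
Trigrams = "mil", "ill", "lli", "lio", "ion"


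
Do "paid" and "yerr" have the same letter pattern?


Pattern of "paid": [0, 1, 2, 3]
Pattern of "yerr": [0, 1, 2, 2]
Patterns do not match
Same pattern = No


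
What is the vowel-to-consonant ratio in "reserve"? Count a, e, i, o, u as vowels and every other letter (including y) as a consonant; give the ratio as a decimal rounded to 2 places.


Word: "reserve"
Vowels (a,e,i,o,u): 3
Consonants: 4
Ratio = 3/4
= 0.75


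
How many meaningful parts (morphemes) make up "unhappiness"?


Word: "unhappiness"
Morphemes: un- / happi / -ness
Each morpheme carries meaning
= 3 morphemes


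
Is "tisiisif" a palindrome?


Word: "tisiisif"
Reversed: "fisiisit"
Forward == Backward? tisiisif != fisiisit
Palindrome = No


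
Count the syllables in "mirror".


Word: "mirror"
Syllable breakdown: mir-ror
Counting: 2 parts
= 2 syllables


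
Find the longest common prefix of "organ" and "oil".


Word 1: "organ"
Word 2: "oil"
Comparing from start:
  Pos 0: 'o' == 'o'
  Pos 1: 'r' != 'i' (stop)
LCP = "o" (length 1)


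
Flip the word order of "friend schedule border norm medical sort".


Original: "friend schedule border norm medical sort"
Words (1..n): friend | schedule | border | norm | medical | sort
Reversed (n..1): sort | medical | norm | border | schedule | friend
Result = "sort medical norm border schedule friend"


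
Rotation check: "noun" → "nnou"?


Word: "noun", Candidate: "nnou"
Method: check if candidate is substring of word+word
"nounnoun" contains "nnou"? Yes
Is rotation = Yes


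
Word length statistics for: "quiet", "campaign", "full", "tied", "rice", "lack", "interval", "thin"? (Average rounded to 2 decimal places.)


Lengths: "quiet"=5, "campaign"=8, "full"=4, "tied"=4, "rice"=4, "lack"=4, "interval"=8, "thin"=4
Sum = 41, Count = 8
Average = 41/8 = 5.13
= avg=5.13, min=4, max=8


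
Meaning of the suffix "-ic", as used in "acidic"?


Suffix: -ic
Example: acidic = acid + -ic
Meaning = relating to


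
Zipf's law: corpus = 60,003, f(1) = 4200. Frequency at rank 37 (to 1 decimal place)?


Zipf's law: f(r) = f(1) / r
f(1) = 4200
f(37) = 4200 / 37
= 113.5 occurrences


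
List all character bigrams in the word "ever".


Word: "ever" (length 4)
Number of bigrams = 4 - 2 + 1 = 3
  Position 0: "ev"
  Position 1: "ve"
  Position 2: "er"
Bigrams = "ev", "ve", "er"


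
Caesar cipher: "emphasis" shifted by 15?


Word: "emphasis"
Shift: 15
Each letter → (letter + shift) mod 26:
  'e' (4) + 15 = 19 → 't'
  'm' (12) + 15 = 1 → 'b'
  'p' (15) + 15 = 4 → 'e'
  'h' (7) + 15 = 22 → 'w'
  'a' (0) + 15 = 15 → 'p'
  's' (18) + 15 = 7 → 'h'
  'i' (8) + 15 = 23 → 'x'
  's' (18) + 15 = 7 → 'h'
Result = "tbewphxh"


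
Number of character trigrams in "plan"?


Word: "plan" (length 4)
Number of 3-grams = length - 3 + 1 = 4 - 3 + 1
= 2


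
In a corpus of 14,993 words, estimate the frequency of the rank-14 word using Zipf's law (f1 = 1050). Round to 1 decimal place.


Zipf's law: f(r) = f(1) / r
f(1) = 1050
f(14) = 1050 / 14
= 75.0 occurrences


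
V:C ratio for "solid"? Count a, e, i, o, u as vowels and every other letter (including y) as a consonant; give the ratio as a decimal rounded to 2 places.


Word: "solid"
Vowels (a,e,i,o,u): 2
Consonants: 3
Ratio = 2/3
= 0.67


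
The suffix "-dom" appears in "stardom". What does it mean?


Suffix: -dom
Example: stardom = star + -dom
Meaning = state / realm


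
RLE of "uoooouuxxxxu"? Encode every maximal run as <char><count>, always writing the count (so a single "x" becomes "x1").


String: "uoooouuxxxxu"
Scanning for consecutive runs:
  'u' x 1
  'o' x 4
  'u' x 2
  'x' x 4
  'u' x 1
RLE = "u1o4u2x4u1"


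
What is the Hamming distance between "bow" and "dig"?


Comparing character by character (same length = 3):
  Pos 0: 'b' vs 'd' !=
  Pos 1: 'o' vs 'i' !=
  Pos 2: 'w' vs 'g' !=
Hamming distance = 3


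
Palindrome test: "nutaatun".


Word: "nutaatun"
Reversed: "nutaatun"
Forward == Backward? nutaatun == nutaatun
Palindrome = Yes


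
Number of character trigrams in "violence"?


Word: "violence" (length 8)
Number of 3-grams = length - 3 + 1 = 8 - 3 + 1
= 6


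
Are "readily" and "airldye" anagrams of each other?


Word 1: "readily" → sorted: adeilry
Word 2: "airldye" → sorted: adeilry
Same letters? adeilry == adeilry
Anagram = Yes


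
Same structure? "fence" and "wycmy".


Pattern of "fence": [0, 1, 2, 3, 1]
Pattern of "wycmy": [0, 1, 2, 3, 1]
Patterns match
Same pattern = Yes


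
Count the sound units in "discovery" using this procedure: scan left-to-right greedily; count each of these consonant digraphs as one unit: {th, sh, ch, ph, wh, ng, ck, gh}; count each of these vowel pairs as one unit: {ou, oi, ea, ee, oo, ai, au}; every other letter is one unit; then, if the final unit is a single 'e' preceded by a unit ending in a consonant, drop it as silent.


Word: "discovery" (9 letters)
Left-to-right scan:
  [1] 'd' (letter)
  [2] 'i' (letter)
  [3] 's' (letter)
  [4] 'c' (letter)
  [5] 'o' (letter)
  [6] 'v' (letter)
  [7] 'e' (letter)
  [8] 'r' (letter)
  [9] 'y' (letter)
Units from scan: 9
Sound units = 9 units


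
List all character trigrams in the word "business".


Word: "business" (length 8)
Number of trigrams = 8 - 3 + 1 = 6
  Position 0: "bus"
  Position 1: "usi"
  Position 2: "sin"
  Position 3: "ine"
  Position 4: "nes"
  Position 5: "ess"
Trigrams = "bus", "usi", "sin", "ine", "nes", "ess"


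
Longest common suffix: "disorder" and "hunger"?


Word 1: "disorder"
Word 2: "hunger"
Comparing from end:
  Pos -1: 'r' == 'r'
  Pos -2: 'e' == 'e'
  Pos -3: 'd' != 'g' (stop)
LCS = "er" (length 2)


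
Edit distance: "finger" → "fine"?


Word 1: "finger" (length 6)
Word 2: "fine" (length 4)
One optimal edit sequence (insert/delete/substitute each cost 1):
  1. keep 'f'
  2. keep 'i'
  3. keep 'n'
  4. delete 'g'  (+1)
  5. keep 'e'
  6. delete 'r'  (+1)
Total edit operations: 2
Edit distance = 2


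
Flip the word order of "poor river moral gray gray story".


Original: "poor river moral gray gray story"
Words (1..n): poor | river | moral | gray | gray | story
Reversed (n..1): story | gray | gray | moral | river | poor
Result = "story gray gray moral river poor"


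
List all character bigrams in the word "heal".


Word: "heal" (length 4)
Number of bigrams = 4 - 2 + 1 = 3
  Position 0: "he"
  Position 1: "ea"
  Position 2: "al"
Bigrams = "he", "ea", "al"


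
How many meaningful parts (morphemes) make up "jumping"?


Word: "jumping"
Morphemes: jump | -ing
Each morpheme carries meaning
= 2 morphemes


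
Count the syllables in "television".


Word: "television"
Syllable breakdown: tel | e | vi | sion
Counting: 4 parts
= 4 syllables
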